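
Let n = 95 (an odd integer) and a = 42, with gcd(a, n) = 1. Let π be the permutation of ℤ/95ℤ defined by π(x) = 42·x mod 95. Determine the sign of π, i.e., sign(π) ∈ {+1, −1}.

Trace 28: π^k(28) = [28, 36, 87, 44, 43, 1, 42] for k=0..6.
6 cycles of lengths [36, 36, 9, 9, 4, 1].
n − c = 95 − 6 = 89; sign = (−1)^89 = -1.
(42|95)_J = -1 (Zolotarev's lemma cross-check).

-1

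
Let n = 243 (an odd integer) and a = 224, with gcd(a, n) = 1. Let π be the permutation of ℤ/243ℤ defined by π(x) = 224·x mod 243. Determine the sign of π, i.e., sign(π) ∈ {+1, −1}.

-1

Trace 82: π^k(82) = [82, 143, 199, 107, 154, 233, 190] for k=0..6.
Cycle type of π: 54×3 + 18×3 + 6×3 + 2×4 + 1; total 14 cycles.
Σ(ℓ_i−1) = 243−14 = 229; sign = (−1)^229 = -1.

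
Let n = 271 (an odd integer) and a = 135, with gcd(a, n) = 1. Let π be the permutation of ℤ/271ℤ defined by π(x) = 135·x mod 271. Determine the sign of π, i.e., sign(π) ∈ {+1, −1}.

-1

Start at x=260: 260 → 141 → 65 → 103 → 84 → 229 → 21 → … (one orbit).
Cycle type of π: 270 + 1; total 2 cycles.
Σ(ℓ_i−1) = 271−2 = 269; sign = (−1)^269 = -1.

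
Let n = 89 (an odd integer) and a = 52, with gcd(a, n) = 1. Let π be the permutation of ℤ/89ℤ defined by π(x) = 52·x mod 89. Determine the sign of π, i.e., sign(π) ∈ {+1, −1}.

-1

Trace 88: π^k(88) = [88, 37, 55, 12, 1, 52, 34] for k=0..6.
Cycle type of π: 8×11 + 1; total 12 cycles.
12 cycles on 89: each ℓ→(−1)^(ℓ−1), product (−1)^77 = -1.
The Jacobi symbol (52|89) = -1 (Zolotarev) agrees.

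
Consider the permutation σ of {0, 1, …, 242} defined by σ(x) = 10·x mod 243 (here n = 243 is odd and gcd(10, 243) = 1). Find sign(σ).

Trace 208: π^k(208) = [208, 136, 145, 235, 163, 172, 19] for k=0..6.
Cycle lengths of π_10 on ℤ/243ℤ: [27, 27, 27, 27, 27, 27, 9, 9, 9, 9, 9, 9, 3, 3, 3, 3, 3, 3, 1, 1, 1, 1, 1, 1, 1, 1, 1]; 27 cycles in total.
27 cycles on 243: each ℓ→(−1)^(ℓ−1), product (−1)^216 = +1.

+1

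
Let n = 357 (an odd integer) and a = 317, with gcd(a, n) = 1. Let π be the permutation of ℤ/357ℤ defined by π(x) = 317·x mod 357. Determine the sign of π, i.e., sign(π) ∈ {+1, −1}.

+1

Start at x=100: 100 → 284 → 64 → 296 → 298 → 218 → 205 → … (one orbit).
Cycle lengths of π_317 on ℤ/357ℤ: [48, 48, 48, 48, 48, 48, 16, 16, 16, 6, 6, 3, 3, 2, 1]; 15 cycles in total.
Σ(ℓ_i−1) = 357−15 = 342; sign = (−1)^342 = +1.
(317|357)_J = +1 (Zolotarev's lemma cross-check).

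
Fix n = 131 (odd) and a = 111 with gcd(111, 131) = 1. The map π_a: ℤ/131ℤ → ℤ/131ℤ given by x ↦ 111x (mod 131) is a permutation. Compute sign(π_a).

Start at x=3: 3 → 71 → 21 → 104 → 16 → 73 → 112 → … (one orbit).
Cycle type of π: 130 + 1; total 2 cycles.
With 2 cycles on 131 points, sign = (−1)^{131−2} = -1.
The Jacobi symbol (111|131) = -1 (Zolotarev) agrees.

-1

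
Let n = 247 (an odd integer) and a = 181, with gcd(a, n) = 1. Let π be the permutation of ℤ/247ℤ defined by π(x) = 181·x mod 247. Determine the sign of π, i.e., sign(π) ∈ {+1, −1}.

-1

Start at x=131: 131 → 246 → 66 → 90 → 235 → 51 → 92 → … (one orbit).
Cycle lengths of π_181 on ℤ/247ℤ: [18, 18, 18, 18, 18, 18, 18, 18, 18, 18, 18, 18, 18, 2, 2, 2, 2, 2, 2, 1]; 20 cycles in total.
With 20 cycles on 247 points, sign = (−1)^{247−20} = -1.
Zolotarev: (181|247) = -1, matching the cycle-count sign.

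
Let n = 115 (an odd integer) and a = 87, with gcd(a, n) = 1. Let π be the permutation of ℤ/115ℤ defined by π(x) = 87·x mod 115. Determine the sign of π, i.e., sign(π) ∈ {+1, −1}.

-1

Trace 47: π^k(47) = [47, 64, 48, 36, 27, 49, 8] for k=0..6.
6 cycles of lengths [44, 44, 11, 11, 4, 1].
With 6 cycles on 115 points, sign = (−1)^{115−6} = -1.
Via Zolotarev, sign(π_{87}) = (87|115) = -1.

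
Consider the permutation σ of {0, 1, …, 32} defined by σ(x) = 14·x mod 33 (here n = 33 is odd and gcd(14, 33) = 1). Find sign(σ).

Trace 25: π^k(25) = [25, 20, 16, 26, 1, 14, 31] for k=0..6.
6 cycles of lengths [10, 10, 5, 5, 2, 1].
sign(π) = (−1)^{n − #cycles} = (−1)^{33−6} = (−1)^27 = -1.
Zolotarev: (14|33) = -1, matching the cycle-count sign.

-1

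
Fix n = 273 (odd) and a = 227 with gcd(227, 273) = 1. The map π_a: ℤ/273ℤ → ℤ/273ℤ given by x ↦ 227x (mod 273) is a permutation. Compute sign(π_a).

-1

Start at x=256: 256 → 236 → 64 → 59 → 16 → 83 → 4 → … (one orbit).
Cycle lengths of π_227 on ℤ/273ℤ: [12, 12, 12, 12, 12, 12, 12, 12, 12, 12, 12, 12, 12, 12, 12, 12, 12, 12, 12, 12, 12, 6, 6, 6, 2, 1]; 26 cycles in total.
Σ(ℓ_i−1) = 273−26 = 247; sign = (−1)^247 = -1.
The Jacobi symbol (227|273) = -1 (Zolotarev) agrees.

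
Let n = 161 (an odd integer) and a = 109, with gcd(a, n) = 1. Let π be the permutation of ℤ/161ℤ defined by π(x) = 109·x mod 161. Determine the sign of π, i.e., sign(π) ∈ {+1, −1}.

-1

Trace 36: π^k(36) = [36, 60, 100, 113, 81, 135, 64] for k=0..6.
The orbit structure of x ↦ 109x mod 161: 6 orbits of sizes [66, 66, 22, 3, 3, 1].
sign(π) = (−1)^{n − #cycles} = (−1)^{161−6} = (−1)^155 = -1.
(109|161)_J = -1 (Zolotarev's lemma cross-check).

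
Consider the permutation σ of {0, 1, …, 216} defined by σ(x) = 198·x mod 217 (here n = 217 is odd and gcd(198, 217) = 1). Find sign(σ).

-1

Trace 64: π^k(64) = [64, 86, 102, 15, 149, 207, 190] for k=0..6.
The orbit structure of x ↦ 198x mod 217: 10 orbits of sizes [30, 30, 30, 30, 30, 30, 30, 3, 3, 1].
10 cycles on 217: each ℓ→(−1)^(ℓ−1), product (−1)^207 = -1.
Zolotarev: (198|217) = -1, matching the cycle-count sign.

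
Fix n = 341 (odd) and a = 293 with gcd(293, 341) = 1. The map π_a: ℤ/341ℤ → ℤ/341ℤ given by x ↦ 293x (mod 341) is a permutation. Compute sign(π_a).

-1

Orbit of 50 under x↦293x: [50, 328, 283, 56, 40, 126, 90]… (length divides ord_341(293)).
The orbit structure of x ↦ 293x mod 341: 14 orbits of sizes [30, 30, 30, 30, 30, 30, 30, 30, 30, 30, 15, 15, 10, 1].
n − c = 341 − 14 = 327; sign = (−1)^327 = -1.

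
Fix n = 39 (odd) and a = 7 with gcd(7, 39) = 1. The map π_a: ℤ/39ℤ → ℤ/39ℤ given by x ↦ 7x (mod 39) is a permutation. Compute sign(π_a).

-1

Orbit of 22 under x↦7x: [22, 37, 25, 19, 16, 34, 4]… (length divides ord_39(7)).
The orbit structure of x ↦ 7x mod 39: 6 orbits of sizes [12, 12, 12, 1, 1, 1].
n − c = 39 − 6 = 33; sign = (−1)^33 = -1.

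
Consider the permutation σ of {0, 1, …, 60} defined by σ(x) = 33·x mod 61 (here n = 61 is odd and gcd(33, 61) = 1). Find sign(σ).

Start at x=27: 27 → 37 → 1 → 33 → 52 → 8 → 20 → … (one orbit).
Cycle type of π: 20×3 + 1; total 4 cycles.
61 − 4 = 57 transpositions; sign(π) = (−1)^57 = -1.
Zolotarev: (33|61) = -1, matching the cycle-count sign.

-1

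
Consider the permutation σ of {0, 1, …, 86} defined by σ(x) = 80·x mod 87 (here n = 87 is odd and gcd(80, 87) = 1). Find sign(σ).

-1

Trace 35: π^k(35) = [35, 16, 62, 1, 80, 49, 5] for k=0..6.
The orbit structure of x ↦ 80x mod 87: 8 orbits of sizes [14, 14, 14, 14, 14, 14, 2, 1].
sign(π) = (−1)^{n − #cycles} = (−1)^{87−8} = (−1)^79 = -1.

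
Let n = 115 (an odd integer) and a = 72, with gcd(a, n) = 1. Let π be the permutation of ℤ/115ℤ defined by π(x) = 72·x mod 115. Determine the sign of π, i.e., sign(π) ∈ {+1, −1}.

Orbit of 39 under x↦72x: [39, 48, 6, 87, 54, 93, 26]… (length divides ord_115(72)).
6 cycles of lengths [44, 44, 11, 11, 4, 1].
sign(π) = (−1)^{n − #cycles} = (−1)^{115−6} = (−1)^109 = -1.
(72|115)_J = -1 (Zolotarev's lemma cross-check).

-1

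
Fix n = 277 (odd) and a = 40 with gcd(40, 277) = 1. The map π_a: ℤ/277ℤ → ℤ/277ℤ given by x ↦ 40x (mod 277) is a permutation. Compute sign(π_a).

+1

Orbit of 39 under x↦40x: [39, 175, 75, 230, 59, 144, 220]… (length divides ord_277(40)).
Cycle lengths of π_40 on ℤ/277ℤ: [138, 138, 1]; 3 cycles in total.
n − c = 277 − 3 = 274; sign = (−1)^274 = +1.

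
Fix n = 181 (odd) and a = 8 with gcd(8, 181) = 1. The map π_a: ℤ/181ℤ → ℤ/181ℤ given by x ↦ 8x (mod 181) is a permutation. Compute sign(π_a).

-1

Trace 40: π^k(40) = [40, 139, 26, 27, 35, 99, 68] for k=0..6.
Cycle type of π: 60×3 + 1; total 4 cycles.
Σ(ℓ_i−1) = 181−4 = 177; sign = (−1)^177 = -1.
Check: (8/181) = -1 by Zolotarev.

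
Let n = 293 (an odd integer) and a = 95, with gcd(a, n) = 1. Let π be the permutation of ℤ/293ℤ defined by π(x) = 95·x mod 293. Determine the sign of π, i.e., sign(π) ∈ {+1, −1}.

+1

Start at x=77: 77 → 283 → 222 → 287 → 16 → 55 → 244 → … (one orbit).
Decompose π into cycles: lengths [73, 73, 73, 73, 1] (5 cycles, including the fixed point 0).
Σ(ℓ_i−1) = 293−5 = 288; sign = (−1)^288 = +1.
The Jacobi symbol (95|293) = +1 (Zolotarev) agrees.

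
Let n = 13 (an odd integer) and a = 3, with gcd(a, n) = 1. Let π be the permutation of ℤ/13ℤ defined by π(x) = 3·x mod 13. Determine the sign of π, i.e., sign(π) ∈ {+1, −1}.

Start at x=9: 9 → 1 → 3 → 9 (one orbit).
The orbit structure of x ↦ 3x mod 13: 5 orbits of sizes [3, 3, 3, 3, 1].
Σ(ℓ_i−1) = 13−5 = 8; sign = (−1)^8 = +1.
Check: (3/13) = +1 by Zolotarev.

+1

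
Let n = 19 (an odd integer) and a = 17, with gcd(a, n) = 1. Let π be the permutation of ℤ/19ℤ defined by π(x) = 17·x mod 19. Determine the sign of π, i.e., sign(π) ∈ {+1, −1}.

+1

Trace 6: π^k(6) = [6, 7, 5, 9, 1, 17, 4] for k=0..6.
Cycle type of π: 9×2 + 1; total 3 cycles.
Σ(ℓ_i−1) = 19−3 = 16; sign = (−1)^16 = +1.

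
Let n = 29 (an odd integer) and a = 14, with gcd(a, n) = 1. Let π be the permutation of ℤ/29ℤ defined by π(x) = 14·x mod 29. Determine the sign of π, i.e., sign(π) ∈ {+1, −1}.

Start at x=6: 6 → 26 → 16 → 21 → 4 → 27 → 1 → … (one orbit).
π_14 has 2 disjoint cycles with lengths [28, 1] on {0,…,28}.
With 2 cycles on 29 points, sign = (−1)^{29−2} = -1.
(14|29)_J = -1 (Zolotarev's lemma cross-check).

-1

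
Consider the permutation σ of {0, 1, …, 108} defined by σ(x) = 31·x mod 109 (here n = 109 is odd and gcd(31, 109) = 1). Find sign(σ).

+1

Orbit of 5 under x↦31x: [5, 46, 9, 61, 38, 88, 3]… (length divides ord_109(31)).
π_31 has 3 disjoint cycles with lengths [54, 54, 1] on {0,…,108}.
Σ(ℓ_i−1) = 109−3 = 106; sign = (−1)^106 = +1.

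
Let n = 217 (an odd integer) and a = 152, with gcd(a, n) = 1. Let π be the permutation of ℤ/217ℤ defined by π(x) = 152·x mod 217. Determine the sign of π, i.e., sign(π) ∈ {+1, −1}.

Start at x=138: 138 → 144 → 188 → 149 → 80 → 8 → 131 → … (one orbit).
Cycle lengths of π_152 on ℤ/217ℤ: [30, 30, 30, 30, 30, 30, 15, 15, 6, 1]; 10 cycles in total.
10 cycles on 217: each ℓ→(−1)^(ℓ−1), product (−1)^207 = -1.
(152|217)_J = -1 (Zolotarev's lemma cross-check).

-1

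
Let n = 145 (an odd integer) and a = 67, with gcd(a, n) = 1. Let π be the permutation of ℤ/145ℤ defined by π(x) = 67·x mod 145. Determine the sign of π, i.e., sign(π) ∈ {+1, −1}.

Orbit of 139 under x↦67x: [139, 33, 36, 92, 74, 28, 136]… (length divides ord_145(67)).
Decompose π into cycles: lengths [28, 28, 28, 28, 14, 14, 4, 1] (8 cycles, including the fixed point 0).
8 cycles on 145: each ℓ→(−1)^(ℓ−1), product (−1)^137 = -1.

-1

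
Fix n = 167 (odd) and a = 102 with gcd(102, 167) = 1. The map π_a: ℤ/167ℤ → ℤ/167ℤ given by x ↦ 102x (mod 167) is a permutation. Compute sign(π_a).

-1

Start at x=31: 31 → 156 → 47 → 118 → 12 → 55 → 99 → … (one orbit).
Cycle lengths of π_102 on ℤ/167ℤ: [166, 1]; 2 cycles in total.
n − c = 167 − 2 = 165; sign = (−1)^165 = -1.
Via Zolotarev, sign(π_{102}) = (102|167) = -1.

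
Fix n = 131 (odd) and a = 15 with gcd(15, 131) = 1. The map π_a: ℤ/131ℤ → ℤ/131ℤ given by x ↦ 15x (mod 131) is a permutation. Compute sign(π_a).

Start at x=52: 52 → 125 → 41 → 91 → 55 → 39 → 61 → … (one orbit).
Cycle lengths of π_15 on ℤ/131ℤ: [65, 65, 1]; 3 cycles in total.
Σ(ℓ_i−1) = 131−3 = 128; sign = (−1)^128 = +1.
Via Zolotarev, sign(π_{15}) = (15|131) = +1.

+1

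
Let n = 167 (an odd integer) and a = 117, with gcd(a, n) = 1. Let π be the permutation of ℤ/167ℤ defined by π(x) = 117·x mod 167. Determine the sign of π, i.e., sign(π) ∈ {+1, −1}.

-1

Orbit of 40 under x↦117x: [40, 4, 134, 147, 165, 100, 10]… (length divides ord_167(117)).
Cycle type of π: 166 + 1; total 2 cycles.
Σ(ℓ_i−1) = 167−2 = 165; sign = (−1)^165 = -1.
The Jacobi symbol (117|167) = -1 (Zolotarev) agrees.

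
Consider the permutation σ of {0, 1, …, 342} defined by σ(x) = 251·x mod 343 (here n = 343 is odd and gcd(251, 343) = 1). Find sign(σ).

-1

Start at x=293: 293 → 141 → 62 → 127 → 321 → 309 → 41 → … (one orbit).
Cycle lengths of π_251 on ℤ/343ℤ: [98, 98, 98, 14, 14, 14, 2, 2, 2, 1]; 10 cycles in total.
343 − 10 = 333 transpositions; sign(π) = (−1)^333 = -1.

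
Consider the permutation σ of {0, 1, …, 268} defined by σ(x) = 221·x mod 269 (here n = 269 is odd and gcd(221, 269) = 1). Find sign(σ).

Orbit of 164 under x↦221x: [164, 198, 180, 237, 191, 247, 249]… (length divides ord_269(221)).
2 cycles of lengths [268, 1].
Σ(ℓ_i−1) = 269−2 = 267; sign = (−1)^267 = -1.

-1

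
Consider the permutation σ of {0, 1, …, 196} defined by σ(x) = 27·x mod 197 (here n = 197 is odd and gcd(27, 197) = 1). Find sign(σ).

Orbit of 76 under x↦27x: [76, 82, 47, 87, 182, 186, 97]… (length divides ord_197(27)).
Cycle lengths of π_27 on ℤ/197ℤ: [196, 1]; 2 cycles in total.
With 2 cycles on 197 points, sign = (−1)^{197−2} = -1.

-1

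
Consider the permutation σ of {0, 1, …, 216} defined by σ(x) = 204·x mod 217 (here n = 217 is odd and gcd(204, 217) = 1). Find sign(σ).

+1

Trace 183: π^k(183) = [183, 8, 113, 50, 1, 204, 169] for k=0..6.
Cycle type of π: 15×14 + 1×7; total 21 cycles.
21 cycles on 217: each ℓ→(−1)^(ℓ−1), product (−1)^196 = +1.
Check: (204/217) = +1 by Zolotarev.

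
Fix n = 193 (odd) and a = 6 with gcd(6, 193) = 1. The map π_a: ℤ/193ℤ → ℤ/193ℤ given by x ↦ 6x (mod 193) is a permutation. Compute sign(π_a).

+1

Orbit of 1 under x↦6x: [1, 6, 36, 23, 138, 56, 143]… (length divides ord_193(6)).
Cycle lengths of π_6 on ℤ/193ℤ: [96, 96, 1]; 3 cycles in total.
Σ(ℓ_i−1) = 193−3 = 190; sign = (−1)^190 = +1.
The Jacobi symbol (6|193) = +1 (Zolotarev) agrees.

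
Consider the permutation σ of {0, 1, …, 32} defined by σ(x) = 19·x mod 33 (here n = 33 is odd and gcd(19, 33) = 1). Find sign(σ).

-1

Trace 4: π^k(4) = [4, 10, 25, 13, 16, 7, 1] for k=0..6.
6 cycles of lengths [10, 10, 10, 1, 1, 1].
With 6 cycles on 33 points, sign = (−1)^{33−6} = -1.
Zolotarev: (19|33) = -1, matching the cycle-count sign.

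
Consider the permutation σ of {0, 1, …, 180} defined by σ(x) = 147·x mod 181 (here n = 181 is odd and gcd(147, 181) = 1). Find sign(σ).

+1

Orbit of 20 under x↦147x: [20, 44, 133, 3, 79, 29, 100]… (length divides ord_181(147)).
3 cycles of lengths [90, 90, 1].
n − c = 181 − 3 = 178; sign = (−1)^178 = +1.
The Jacobi symbol (147|181) = +1 (Zolotarev) agrees.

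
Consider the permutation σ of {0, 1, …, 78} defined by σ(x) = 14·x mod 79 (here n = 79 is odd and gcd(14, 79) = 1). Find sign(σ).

Start at x=57: 57 → 8 → 33 → 67 → 69 → 18 → 15 → … (one orbit).
4 cycles of lengths [26, 26, 26, 1].
n − c = 79 − 4 = 75; sign = (−1)^75 = -1.

-1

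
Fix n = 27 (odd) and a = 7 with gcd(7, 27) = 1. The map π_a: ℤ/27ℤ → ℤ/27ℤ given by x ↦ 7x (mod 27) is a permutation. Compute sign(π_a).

+1

Start at x=22: 22 → 19 → 25 → 13 → 10 → 16 → 4 → … (one orbit).
Decompose π into cycles: lengths [9, 9, 3, 3, 1, 1, 1] (7 cycles, including the fixed point 0).
sign(π) = (−1)^{n − #cycles} = (−1)^{27−7} = (−1)^20 = +1.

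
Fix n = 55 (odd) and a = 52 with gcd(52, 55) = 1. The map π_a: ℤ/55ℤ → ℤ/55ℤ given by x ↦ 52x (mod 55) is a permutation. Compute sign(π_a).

Start at x=36: 36 → 2 → 49 → 18 → 1 → 52 → 9 → … (one orbit).
Cycle type of π: 20×2 + 10 + 4 + 1; total 5 cycles.
sign(π) = (−1)^{n − #cycles} = (−1)^{55−5} = (−1)^50 = +1.
(52|55)_J = +1 (Zolotarev's lemma cross-check).

+1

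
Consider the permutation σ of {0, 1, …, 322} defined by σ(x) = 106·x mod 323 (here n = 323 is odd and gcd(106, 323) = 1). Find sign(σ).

+1

Start at x=305: 305 → 30 → 273 → 191 → 220 → 64 → 1 → … (one orbit).
The orbit structure of x ↦ 106x mod 323: 35 orbits of sizes [12, 12, 12, 12, 12, 12, 12, 12, 12, 12, 12, 12, 12, 12, 12, 12, 12, 12, 12, 12, 12, 12, 12, 12, 4, 4, 4, 4, 3, 3, 3, 3, 3, 3, 1].
n − c = 323 − 35 = 288; sign = (−1)^288 = +1.
Zolotarev: (106|323) = +1, matching the cycle-count sign.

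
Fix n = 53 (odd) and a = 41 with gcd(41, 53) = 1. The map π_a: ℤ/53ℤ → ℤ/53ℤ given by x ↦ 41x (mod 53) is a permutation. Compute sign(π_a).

-1

Start at x=38: 38 → 21 → 13 → 3 → 17 → 8 → 10 → … (one orbit).
The orbit structure of x ↦ 41x mod 53: 2 orbits of sizes [52, 1].
2 cycles on 53: each ℓ→(−1)^(ℓ−1), product (−1)^51 = -1.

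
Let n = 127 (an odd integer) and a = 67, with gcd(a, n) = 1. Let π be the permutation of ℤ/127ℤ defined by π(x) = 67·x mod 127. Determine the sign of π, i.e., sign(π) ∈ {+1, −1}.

Trace 13: π^k(13) = [13, 109, 64, 97, 22, 77, 79] for k=0..6.
The orbit structure of x ↦ 67x mod 127: 2 orbits of sizes [126, 1].
n − c = 127 − 2 = 125; sign = (−1)^125 = -1.

-1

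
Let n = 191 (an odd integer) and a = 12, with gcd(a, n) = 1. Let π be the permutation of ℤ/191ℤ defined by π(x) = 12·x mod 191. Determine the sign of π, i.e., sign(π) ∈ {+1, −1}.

Trace 85: π^k(85) = [85, 65, 16, 1, 12, 144, 9] for k=0..6.
Cycle type of π: 95×2 + 1; total 3 cycles.
3 cycles on 191: each ℓ→(−1)^(ℓ−1), product (−1)^188 = +1.

+1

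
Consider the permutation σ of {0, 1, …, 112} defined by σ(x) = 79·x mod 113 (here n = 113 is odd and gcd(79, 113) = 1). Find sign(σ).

Trace 82: π^k(82) = [82, 37, 98, 58, 62, 39, 30] for k=0..6.
Cycle lengths of π_79 on ℤ/113ℤ: [112, 1]; 2 cycles in total.
n − c = 113 − 2 = 111; sign = (−1)^111 = -1.
Check: (79/113) = -1 by Zolotarev.

-1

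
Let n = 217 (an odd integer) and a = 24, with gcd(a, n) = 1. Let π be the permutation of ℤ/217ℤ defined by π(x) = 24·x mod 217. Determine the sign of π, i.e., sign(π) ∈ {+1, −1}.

+1

Orbit of 190 under x↦24x: [190, 3, 72, 209, 25, 166, 78]… (length divides ord_217(24)).
Cycle lengths of π_24 on ℤ/217ℤ: [30, 30, 30, 30, 30, 30, 30, 6, 1]; 9 cycles in total.
n − c = 217 − 9 = 208; sign = (−1)^208 = +1.
Zolotarev: (24|217) = +1, matching the cycle-count sign.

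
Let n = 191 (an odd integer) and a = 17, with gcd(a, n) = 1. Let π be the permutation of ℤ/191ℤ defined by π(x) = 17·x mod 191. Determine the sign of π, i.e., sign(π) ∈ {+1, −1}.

Trace 40: π^k(40) = [40, 107, 100, 172, 59, 48, 52] for k=0..6.
The orbit structure of x ↦ 17x mod 191: 3 orbits of sizes [95, 95, 1].
sign(π) = (−1)^{n − #cycles} = (−1)^{191−3} = (−1)^188 = +1.
Check: (17/191) = +1 by Zolotarev.

+1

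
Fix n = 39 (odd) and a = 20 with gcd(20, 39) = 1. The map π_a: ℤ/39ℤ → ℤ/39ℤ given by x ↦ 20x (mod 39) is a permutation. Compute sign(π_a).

+1

Start at x=1: 1 → 20 → 10 → 5 → 22 → 11 → 25 → … (one orbit).
Cycle type of π: 12×3 + 2 + 1; total 5 cycles.
39 − 5 = 34 transpositions; sign(π) = (−1)^34 = +1.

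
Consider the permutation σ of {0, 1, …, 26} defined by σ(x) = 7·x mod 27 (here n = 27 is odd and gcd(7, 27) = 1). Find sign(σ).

Trace 22: π^k(22) = [22, 19, 25, 13, 10, 16, 4] for k=0..6.
Decompose π into cycles: lengths [9, 9, 3, 3, 1, 1, 1] (7 cycles, including the fixed point 0).
n − c = 27 − 7 = 20; sign = (−1)^20 = +1.

+1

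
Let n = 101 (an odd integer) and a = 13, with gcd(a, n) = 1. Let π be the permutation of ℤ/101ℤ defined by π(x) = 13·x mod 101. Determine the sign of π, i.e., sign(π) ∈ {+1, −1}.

Trace 64: π^k(64) = [64, 24, 9, 16, 6, 78, 4] for k=0..6.
π_13 has 3 disjoint cycles with lengths [50, 50, 1] on {0,…,100}.
101 − 3 = 98 transpositions; sign(π) = (−1)^98 = +1.

+1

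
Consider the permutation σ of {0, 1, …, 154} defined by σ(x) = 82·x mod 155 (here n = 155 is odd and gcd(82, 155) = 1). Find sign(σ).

-1

Orbit of 133 under x↦82x: [133, 56, 97, 49, 143, 101, 67]… (length divides ord_155(82)).
Cycle lengths of π_82 on ℤ/155ℤ: [60, 60, 15, 15, 4, 1]; 6 cycles in total.
With 6 cycles on 155 points, sign = (−1)^{155−6} = -1.
(82|155)_J = -1 (Zolotarev's lemma cross-check).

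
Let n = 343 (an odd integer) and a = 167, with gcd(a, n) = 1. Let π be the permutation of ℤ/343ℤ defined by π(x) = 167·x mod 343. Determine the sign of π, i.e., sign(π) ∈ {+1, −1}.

Start at x=113: 113 → 6 → 316 → 293 → 225 → 188 → 183 → … (one orbit).
The orbit structure of x ↦ 167x mod 343: 10 orbits of sizes [98, 98, 98, 14, 14, 14, 2, 2, 2, 1].
n − c = 343 − 10 = 333; sign = (−1)^333 = -1.

-1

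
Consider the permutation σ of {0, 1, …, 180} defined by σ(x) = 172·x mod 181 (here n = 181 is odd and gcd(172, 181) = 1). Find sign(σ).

Trace 111: π^k(111) = [111, 87, 122, 169, 108, 114, 60] for k=0..6.
3 cycles of lengths [90, 90, 1].
3 cycles on 181: each ℓ→(−1)^(ℓ−1), product (−1)^178 = +1.
Zolotarev: (172|181) = +1, matching the cycle-count sign.

+1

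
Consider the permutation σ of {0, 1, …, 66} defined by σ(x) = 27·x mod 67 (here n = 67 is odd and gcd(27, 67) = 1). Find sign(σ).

Start at x=64: 64 → 53 → 24 → 45 → 9 → 42 → 62 → … (one orbit).
4 cycles of lengths [22, 22, 22, 1].
sign(π) = (−1)^{n − #cycles} = (−1)^{67−4} = (−1)^63 = -1.
(27|67)_J = -1 (Zolotarev's lemma cross-check).

-1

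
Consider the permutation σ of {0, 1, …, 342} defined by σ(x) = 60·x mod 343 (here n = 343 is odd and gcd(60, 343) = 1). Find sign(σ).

Trace 109: π^k(109) = [109, 23, 8, 137, 331, 309, 18] for k=0..6.
Cycle lengths of π_60 on ℤ/343ℤ: [147, 147, 21, 21, 3, 3, 1]; 7 cycles in total.
n − c = 343 − 7 = 336; sign = (−1)^336 = +1.
Zolotarev: (60|343) = +1, matching the cycle-count sign.

+1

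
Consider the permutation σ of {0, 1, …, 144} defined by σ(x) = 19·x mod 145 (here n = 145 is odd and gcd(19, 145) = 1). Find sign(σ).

-1

Start at x=119: 119 → 86 → 39 → 16 → 14 → 121 → 124 → … (one orbit).
Cycle lengths of π_19 on ℤ/145ℤ: [28, 28, 28, 28, 28, 2, 2, 1]; 8 cycles in total.
8 cycles on 145: each ℓ→(−1)^(ℓ−1), product (−1)^137 = -1.
(19|145)_J = -1 (Zolotarev's lemma cross-check).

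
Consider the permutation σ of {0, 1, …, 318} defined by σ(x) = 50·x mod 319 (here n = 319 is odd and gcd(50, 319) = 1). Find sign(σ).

Orbit of 168 under x↦50x: [168, 106, 196, 230, 16, 162, 125]… (length divides ord_319(50)).
Cycle type of π: 140×2 + 28 + 10 + 1; total 5 cycles.
Σ(ℓ_i−1) = 319−5 = 314; sign = (−1)^314 = +1.
Check: (50/319) = +1 by Zolotarev.

+1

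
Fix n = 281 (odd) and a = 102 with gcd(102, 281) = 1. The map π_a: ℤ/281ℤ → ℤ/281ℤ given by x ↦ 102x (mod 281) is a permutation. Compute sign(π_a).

-1

Orbit of 68 under x↦102x: [68, 192, 195, 220, 241, 135, 1]… (length divides ord_281(102)).
Cycle lengths of π_102 on ℤ/281ℤ: [40, 40, 40, 40, 40, 40, 40, 1]; 8 cycles in total.
8 cycles on 281: each ℓ→(−1)^(ℓ−1), product (−1)^273 = -1.
The Jacobi symbol (102|281) = -1 (Zolotarev) agrees.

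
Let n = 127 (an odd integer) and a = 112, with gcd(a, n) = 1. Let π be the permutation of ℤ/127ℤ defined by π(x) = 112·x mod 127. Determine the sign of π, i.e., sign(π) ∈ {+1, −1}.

-1

Trace 97: π^k(97) = [97, 69, 108, 31, 43, 117, 23] for k=0..6.
The orbit structure of x ↦ 112x mod 127: 2 orbits of sizes [126, 1].
n − c = 127 − 2 = 125; sign = (−1)^125 = -1.
Zolotarev: (112|127) = -1, matching the cycle-count sign.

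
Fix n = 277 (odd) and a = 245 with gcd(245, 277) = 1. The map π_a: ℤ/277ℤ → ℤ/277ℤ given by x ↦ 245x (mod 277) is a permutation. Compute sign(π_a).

-1

Trace 73: π^k(73) = [73, 157, 239, 108, 145, 69, 8] for k=0..6.
π_245 has 4 disjoint cycles with lengths [92, 92, 92, 1] on {0,…,276}.
277 − 4 = 273 transpositions; sign(π) = (−1)^273 = -1.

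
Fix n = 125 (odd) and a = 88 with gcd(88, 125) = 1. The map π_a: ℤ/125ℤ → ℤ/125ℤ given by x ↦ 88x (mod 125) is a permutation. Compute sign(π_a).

Orbit of 111 under x↦88x: [111, 18, 84, 17, 121, 23, 24]… (length divides ord_125(88)).
Decompose π into cycles: lengths [100, 20, 4, 1] (4 cycles, including the fixed point 0).
125 − 4 = 121 transpositions; sign(π) = (−1)^121 = -1.
(88|125)_J = -1 (Zolotarev's lemma cross-check).

-1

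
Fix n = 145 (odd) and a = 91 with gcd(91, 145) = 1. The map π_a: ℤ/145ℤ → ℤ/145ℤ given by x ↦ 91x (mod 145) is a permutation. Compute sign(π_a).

+1

Orbit of 51 under x↦91x: [51, 1, 91, 16, 6, 111, 96]… (length divides ord_145(91)).
The orbit structure of x ↦ 91x mod 145: 15 orbits of sizes [14, 14, 14, 14, 14, 14, 14, 14, 14, 14, 1, 1, 1, 1, 1].
15 cycles on 145: each ℓ→(−1)^(ℓ−1), product (−1)^130 = +1.
The Jacobi symbol (91|145) = +1 (Zolotarev) agrees.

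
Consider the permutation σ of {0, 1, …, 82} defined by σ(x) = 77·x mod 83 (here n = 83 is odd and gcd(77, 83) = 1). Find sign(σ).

Orbit of 38 under x↦77x: [38, 21, 40, 9, 29, 75, 48]… (length divides ord_83(77)).
The orbit structure of x ↦ 77x mod 83: 3 orbits of sizes [41, 41, 1].
Σ(ℓ_i−1) = 83−3 = 80; sign = (−1)^80 = +1.
Via Zolotarev, sign(π_{77}) = (77|83) = +1.

+1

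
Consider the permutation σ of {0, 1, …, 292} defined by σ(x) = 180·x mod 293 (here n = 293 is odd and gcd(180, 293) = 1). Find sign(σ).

-1

Orbit of 19 under x↦180x: [19, 197, 7, 88, 18, 17, 130]… (length divides ord_293(180)).
Cycle lengths of π_180 on ℤ/293ℤ: [292, 1]; 2 cycles in total.
n − c = 293 − 2 = 291; sign = (−1)^291 = -1.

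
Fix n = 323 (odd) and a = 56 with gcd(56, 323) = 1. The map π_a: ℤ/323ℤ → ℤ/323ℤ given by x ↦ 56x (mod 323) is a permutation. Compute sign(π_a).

Trace 284: π^k(284) = [284, 77, 113, 191, 37, 134, 75] for k=0..6.
29 cycles of lengths [16, 16, 16, 16, 16, 16, 16, 16, 16, 16, 16, 16, 16, 16, 16, 16, 16, 16, 16, 2, 2, 2, 2, 2, 2, 2, 2, 2, 1].
With 29 cycles on 323 points, sign = (−1)^{323−29} = +1.
Check: (56/323) = +1 by Zolotarev.

+1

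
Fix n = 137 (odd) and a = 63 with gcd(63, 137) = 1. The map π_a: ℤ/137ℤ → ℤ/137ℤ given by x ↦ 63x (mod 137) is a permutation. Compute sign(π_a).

Orbit of 87 under x↦63x: [87, 1, 63, 133, 22, 16, 49]… (length divides ord_137(63)).
Cycle lengths of π_63 on ℤ/137ℤ: [34, 34, 34, 34, 1]; 5 cycles in total.
5 cycles on 137: each ℓ→(−1)^(ℓ−1), product (−1)^132 = +1.
Check: (63/137) = +1 by Zolotarev.

+1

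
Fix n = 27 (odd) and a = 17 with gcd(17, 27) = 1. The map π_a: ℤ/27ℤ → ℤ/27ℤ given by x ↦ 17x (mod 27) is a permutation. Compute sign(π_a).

Trace 8: π^k(8) = [8, 1, 17, 19, 26, 10] for k=0..5.
Cycle type of π: 6×3 + 2×4 + 1; total 8 cycles.
With 8 cycles on 27 points, sign = (−1)^{27−8} = -1.
Via Zolotarev, sign(π_{17}) = (17|27) = -1.

-1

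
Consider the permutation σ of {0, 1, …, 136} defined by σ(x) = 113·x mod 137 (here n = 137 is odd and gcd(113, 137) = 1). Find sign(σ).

Trace 115: π^k(115) = [115, 117, 69, 125, 14, 75, 118] for k=0..6.
Decompose π into cycles: lengths [136, 1] (2 cycles, including the fixed point 0).
sign(π) = (−1)^{n − #cycles} = (−1)^{137−2} = (−1)^135 = -1.
Via Zolotarev, sign(π_{113}) = (113|137) = -1.

-1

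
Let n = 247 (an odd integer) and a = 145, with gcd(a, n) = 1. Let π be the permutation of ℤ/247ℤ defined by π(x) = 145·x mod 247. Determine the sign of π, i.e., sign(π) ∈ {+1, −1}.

+1

Orbit of 84 under x↦145x: [84, 77, 50, 87, 18, 140, 46]… (length divides ord_247(145)).
The orbit structure of x ↦ 145x mod 247: 23 orbits of sizes [12, 12, 12, 12, 12, 12, 12, 12, 12, 12, 12, 12, 12, 12, 12, 12, 12, 12, 12, 6, 6, 6, 1].
With 23 cycles on 247 points, sign = (−1)^{247−23} = +1.
Check: (145/247) = +1 by Zolotarev.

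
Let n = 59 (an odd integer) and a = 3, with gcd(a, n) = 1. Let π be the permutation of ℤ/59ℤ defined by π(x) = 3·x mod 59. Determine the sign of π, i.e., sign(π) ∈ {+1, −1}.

Trace 16: π^k(16) = [16, 48, 26, 19, 57, 53, 41] for k=0..6.
Cycle lengths of π_3 on ℤ/59ℤ: [29, 29, 1]; 3 cycles in total.
59 − 3 = 56 transpositions; sign(π) = (−1)^56 = +1.

+1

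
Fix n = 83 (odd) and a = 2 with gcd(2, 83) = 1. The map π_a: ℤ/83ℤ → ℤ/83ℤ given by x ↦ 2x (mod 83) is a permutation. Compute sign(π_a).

Trace 35: π^k(35) = [35, 70, 57, 31, 62, 41, 82] for k=0..6.
The orbit structure of x ↦ 2x mod 83: 2 orbits of sizes [82, 1].
sign(π) = (−1)^{n − #cycles} = (−1)^{83−2} = (−1)^81 = -1.
Via Zolotarev, sign(π_{2}) = (2|83) = -1.

-1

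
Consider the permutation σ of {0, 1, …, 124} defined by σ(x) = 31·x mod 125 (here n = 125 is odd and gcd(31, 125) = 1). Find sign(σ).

+1

Trace 76: π^k(76) = [76, 106, 36, 116, 96, 101, 6] for k=0..6.
13 cycles of lengths [25, 25, 25, 25, 5, 5, 5, 5, 1, 1, 1, 1, 1].
Σ(ℓ_i−1) = 125−13 = 112; sign = (−1)^112 = +1.
The Jacobi symbol (31|125) = +1 (Zolotarev) agrees.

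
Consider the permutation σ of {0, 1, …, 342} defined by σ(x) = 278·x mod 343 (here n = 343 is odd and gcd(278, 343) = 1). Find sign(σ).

-1

Trace 97: π^k(97) = [97, 212, 283, 127, 320, 123, 237] for k=0..6.
4 cycles of lengths [294, 42, 6, 1].
With 4 cycles on 343 points, sign = (−1)^{343−4} = -1.
Via Zolotarev, sign(π_{278}) = (278|343) = -1.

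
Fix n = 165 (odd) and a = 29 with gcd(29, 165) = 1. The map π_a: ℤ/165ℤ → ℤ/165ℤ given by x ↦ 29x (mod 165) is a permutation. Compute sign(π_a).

Orbit of 74 under x↦29x: [74, 1, 29, 16, 134, 91, 164]… (length divides ord_165(29)).
Decompose π into cycles: lengths [10, 10, 10, 10, 10, 10, 10, 10, 10, 10, 10, 10, 10, 10, 10, 2, 2, 2, 2, 2, 2, 2, 1] (23 cycles, including the fixed point 0).
n − c = 165 − 23 = 142; sign = (−1)^142 = +1.
(29|165)_J = +1 (Zolotarev's lemma cross-check).

+1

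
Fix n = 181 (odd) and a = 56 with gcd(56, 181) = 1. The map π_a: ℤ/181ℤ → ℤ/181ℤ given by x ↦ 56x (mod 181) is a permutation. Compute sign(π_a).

Trace 46: π^k(46) = [46, 42, 180, 125, 122, 135, 139] for k=0..6.
The orbit structure of x ↦ 56x mod 181: 19 orbits of sizes [10, 10, 10, 10, 10, 10, 10, 10, 10, 10, 10, 10, 10, 10, 10, 10, 10, 10, 1].
Σ(ℓ_i−1) = 181−19 = 162; sign = (−1)^162 = +1.
(56|181)_J = +1 (Zolotarev's lemma cross-check).

+1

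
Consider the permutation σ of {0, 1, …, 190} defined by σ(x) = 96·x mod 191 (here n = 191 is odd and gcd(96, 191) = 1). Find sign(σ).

Orbit of 32 under x↦96x: [32, 16, 8, 4, 2, 1, 96]… (length divides ord_191(96)).
3 cycles of lengths [95, 95, 1].
With 3 cycles on 191 points, sign = (−1)^{191−3} = +1.
Via Zolotarev, sign(π_{96}) = (96|191) = +1.

+1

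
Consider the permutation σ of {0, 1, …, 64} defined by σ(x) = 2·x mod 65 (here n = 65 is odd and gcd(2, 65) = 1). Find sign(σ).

+1

Trace 49: π^k(49) = [49, 33, 1, 2, 4, 8, 16] for k=0..6.
Decompose π into cycles: lengths [12, 12, 12, 12, 12, 4, 1] (7 cycles, including the fixed point 0).
Σ(ℓ_i−1) = 65−7 = 58; sign = (−1)^58 = +1.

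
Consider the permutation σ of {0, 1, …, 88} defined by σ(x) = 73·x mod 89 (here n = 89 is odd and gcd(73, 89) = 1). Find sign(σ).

Start at x=8: 8 → 50 → 1 → 73 → 78 → 87 → 32 → … (one orbit).
π_73 has 5 disjoint cycles with lengths [22, 22, 22, 22, 1] on {0,…,88}.
Σ(ℓ_i−1) = 89−5 = 84; sign = (−1)^84 = +1.

+1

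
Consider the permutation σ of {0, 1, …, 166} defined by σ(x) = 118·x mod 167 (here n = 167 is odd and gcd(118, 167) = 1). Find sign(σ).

Orbit of 30 under x↦118x: [30, 33, 53, 75, 166, 49, 104]… (length divides ord_167(118)).
π_118 has 2 disjoint cycles with lengths [166, 1] on {0,…,166}.
167 − 2 = 165 transpositions; sign(π) = (−1)^165 = -1.

-1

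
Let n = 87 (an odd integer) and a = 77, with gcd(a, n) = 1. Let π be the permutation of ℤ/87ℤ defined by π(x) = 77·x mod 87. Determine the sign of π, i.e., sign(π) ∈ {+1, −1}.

Orbit of 68 under x↦77x: [68, 16, 14, 34, 8, 7, 17]… (length divides ord_87(77)).
The orbit structure of x ↦ 77x mod 87: 5 orbits of sizes [28, 28, 28, 2, 1].
n − c = 87 − 5 = 82; sign = (−1)^82 = +1.

+1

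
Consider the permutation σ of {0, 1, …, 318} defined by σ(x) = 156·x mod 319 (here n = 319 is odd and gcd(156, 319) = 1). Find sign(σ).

Orbit of 306 under x↦156x: [306, 205, 80, 39, 23, 79, 202]… (length divides ord_319(156)).
Decompose π into cycles: lengths [140, 140, 28, 10, 1] (5 cycles, including the fixed point 0).
319 − 5 = 314 transpositions; sign(π) = (−1)^314 = +1.
Check: (156/319) = +1 by Zolotarev.

+1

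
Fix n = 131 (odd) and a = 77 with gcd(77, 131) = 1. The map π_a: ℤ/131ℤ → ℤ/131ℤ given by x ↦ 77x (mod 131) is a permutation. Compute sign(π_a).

+1

Start at x=39: 39 → 121 → 16 → 53 → 20 → 99 → 25 → … (one orbit).
3 cycles of lengths [65, 65, 1].
Σ(ℓ_i−1) = 131−3 = 128; sign = (−1)^128 = +1.
The Jacobi symbol (77|131) = +1 (Zolotarev) agrees.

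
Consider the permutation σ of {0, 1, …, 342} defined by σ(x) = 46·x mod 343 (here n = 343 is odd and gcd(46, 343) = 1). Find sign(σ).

Orbit of 9 under x↦46x: [9, 71, 179, 2, 92, 116, 191]… (length divides ord_343(46)).
π_46 has 7 disjoint cycles with lengths [147, 147, 21, 21, 3, 3, 1] on {0,…,342}.
sign(π) = (−1)^{n − #cycles} = (−1)^{343−7} = (−1)^336 = +1.

+1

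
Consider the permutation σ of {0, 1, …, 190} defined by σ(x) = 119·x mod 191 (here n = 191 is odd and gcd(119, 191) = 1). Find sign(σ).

-1

Trace 34: π^k(34) = [34, 35, 154, 181, 147, 112, 149] for k=0..6.
Decompose π into cycles: lengths [190, 1] (2 cycles, including the fixed point 0).
Σ(ℓ_i−1) = 191−2 = 189; sign = (−1)^189 = -1.
Via Zolotarev, sign(π_{119}) = (119|191) = -1.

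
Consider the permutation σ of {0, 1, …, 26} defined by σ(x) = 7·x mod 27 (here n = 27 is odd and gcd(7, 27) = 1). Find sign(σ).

+1

Start at x=1: 1 → 7 → 22 → 19 → 25 → 13 → 10 → … (one orbit).
7 cycles of lengths [9, 9, 3, 3, 1, 1, 1].
sign(π) = (−1)^{n − #cycles} = (−1)^{27−7} = (−1)^20 = +1.
Via Zolotarev, sign(π_{7}) = (7|27) = +1.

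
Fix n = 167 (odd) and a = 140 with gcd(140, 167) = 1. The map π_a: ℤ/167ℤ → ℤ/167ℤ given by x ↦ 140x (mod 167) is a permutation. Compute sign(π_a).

Start at x=60: 60 → 50 → 153 → 44 → 148 → 12 → 10 → … (one orbit).
Cycle lengths of π_140 on ℤ/167ℤ: [166, 1]; 2 cycles in total.
2 cycles on 167: each ℓ→(−1)^(ℓ−1), product (−1)^165 = -1.

-1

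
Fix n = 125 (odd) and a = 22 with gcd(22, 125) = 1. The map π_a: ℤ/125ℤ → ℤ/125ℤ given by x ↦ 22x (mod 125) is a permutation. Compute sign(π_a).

-1

Trace 26: π^k(26) = [26, 72, 84, 98, 31, 57, 4] for k=0..6.
4 cycles of lengths [100, 20, 4, 1].
125 − 4 = 121 transpositions; sign(π) = (−1)^121 = -1.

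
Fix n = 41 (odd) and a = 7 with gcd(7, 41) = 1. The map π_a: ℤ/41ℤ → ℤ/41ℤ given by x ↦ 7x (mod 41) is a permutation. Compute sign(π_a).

-1

Orbit of 39 under x↦7x: [39, 27, 25, 11, 36, 6, 1]… (length divides ord_41(7)).
π_7 has 2 disjoint cycles with lengths [40, 1] on {0,…,40}.
sign(π) = (−1)^{n − #cycles} = (−1)^{41−2} = (−1)^39 = -1.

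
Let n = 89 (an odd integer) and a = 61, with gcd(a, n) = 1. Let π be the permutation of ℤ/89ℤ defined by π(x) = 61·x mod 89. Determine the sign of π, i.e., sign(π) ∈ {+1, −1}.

-1

Orbit of 59 under x↦61x: [59, 39, 65, 49, 52, 57, 6]… (length divides ord_89(61)).
Cycle lengths of π_61 on ℤ/89ℤ: [88, 1]; 2 cycles in total.
89 − 2 = 87 transpositions; sign(π) = (−1)^87 = -1.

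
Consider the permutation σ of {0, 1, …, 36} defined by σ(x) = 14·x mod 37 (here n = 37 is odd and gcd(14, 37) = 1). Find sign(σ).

Start at x=27: 27 → 8 → 1 → 14 → 11 → 6 → 10 → … (one orbit).
Decompose π into cycles: lengths [12, 12, 12, 1] (4 cycles, including the fixed point 0).
With 4 cycles on 37 points, sign = (−1)^{37−4} = -1.

-1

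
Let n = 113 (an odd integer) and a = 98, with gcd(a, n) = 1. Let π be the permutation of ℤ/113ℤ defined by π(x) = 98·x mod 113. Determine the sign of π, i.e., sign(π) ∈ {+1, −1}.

Orbit of 112 under x↦98x: [112, 15, 1, 98]… (length divides ord_113(98)).
The orbit structure of x ↦ 98x mod 113: 29 orbits of sizes [4, 4, 4, 4, 4, 4, 4, 4, 4, 4, 4, 4, 4, 4, 4, 4, 4, 4, 4, 4, 4, 4, 4, 4, 4, 4, 4, 4, 1].
113 − 29 = 84 transpositions; sign(π) = (−1)^84 = +1.
(98|113)_J = +1 (Zolotarev's lemma cross-check).

+1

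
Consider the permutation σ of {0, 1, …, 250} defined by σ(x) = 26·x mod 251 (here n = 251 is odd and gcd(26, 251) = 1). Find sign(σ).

-1

Orbit of 231 under x↦26x: [231, 233, 34, 131, 143, 204, 33]… (length divides ord_251(26)).
2 cycles of lengths [250, 1].
n − c = 251 − 2 = 249; sign = (−1)^249 = -1.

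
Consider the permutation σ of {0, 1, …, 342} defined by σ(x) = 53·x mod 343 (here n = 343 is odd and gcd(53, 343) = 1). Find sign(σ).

+1

Start at x=212: 212 → 260 → 60 → 93 → 127 → 214 → 23 → … (one orbit).
Cycle lengths of π_53 on ℤ/343ℤ: [147, 147, 21, 21, 3, 3, 1]; 7 cycles in total.
With 7 cycles on 343 points, sign = (−1)^{343−7} = +1.
(53|343)_J = +1 (Zolotarev's lemma cross-check).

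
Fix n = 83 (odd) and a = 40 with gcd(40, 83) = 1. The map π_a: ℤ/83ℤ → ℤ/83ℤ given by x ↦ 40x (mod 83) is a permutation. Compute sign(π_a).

Trace 40: π^k(40) = [40, 23, 7, 31, 78, 49, 51] for k=0..6.
π_40 has 3 disjoint cycles with lengths [41, 41, 1] on {0,…,82}.
Σ(ℓ_i−1) = 83−3 = 80; sign = (−1)^80 = +1.
Check: (40/83) = +1 by Zolotarev.

+1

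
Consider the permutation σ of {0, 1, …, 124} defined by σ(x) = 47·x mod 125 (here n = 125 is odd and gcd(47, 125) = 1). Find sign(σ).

-1

Trace 44: π^k(44) = [44, 68, 71, 87, 89, 58, 101] for k=0..6.
4 cycles of lengths [100, 20, 4, 1].
Σ(ℓ_i−1) = 125−4 = 121; sign = (−1)^121 = -1.
Zolotarev: (47|125) = -1, matching the cycle-count sign.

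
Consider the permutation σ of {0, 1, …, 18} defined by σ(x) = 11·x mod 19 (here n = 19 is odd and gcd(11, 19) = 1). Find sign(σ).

+1

Orbit of 7 under x↦11x: [7, 1, 11]… (length divides ord_19(11)).
Cycle type of π: 3×6 + 1; total 7 cycles.
7 cycles on 19: each ℓ→(−1)^(ℓ−1), product (−1)^12 = +1.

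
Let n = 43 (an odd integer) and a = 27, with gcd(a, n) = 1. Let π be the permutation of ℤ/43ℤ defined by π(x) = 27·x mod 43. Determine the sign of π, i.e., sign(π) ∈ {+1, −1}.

-1

Trace 41: π^k(41) = [41, 32, 4, 22, 35, 42, 16] for k=0..6.
Cycle lengths of π_27 on ℤ/43ℤ: [14, 14, 14, 1]; 4 cycles in total.
4 cycles on 43: each ℓ→(−1)^(ℓ−1), product (−1)^39 = -1.
The Jacobi symbol (27|43) = -1 (Zolotarev) agrees.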